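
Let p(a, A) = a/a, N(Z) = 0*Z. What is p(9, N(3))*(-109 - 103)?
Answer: -212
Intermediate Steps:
N(Z) = 0
p(a, A) = 1
p(9, N(3))*(-109 - 103) = 1*(-109 - 103) = 1*(-212) = -212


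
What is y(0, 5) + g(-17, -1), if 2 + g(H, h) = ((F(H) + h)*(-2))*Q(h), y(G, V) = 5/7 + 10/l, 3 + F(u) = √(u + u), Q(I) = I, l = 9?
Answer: -515/63 + 2*I*√34 ≈ -8.1746 + 11.662*I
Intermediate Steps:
F(u) = -3 + √2*√u (F(u) = -3 + √(u + u) = -3 + √(2*u) = -3 + √2*√u)
y(G, V) = 115/63 (y(G, V) = 5/7 + 10/9 = 115/63)
g(H, h) = -2 + h*(6 - 2*h - 2*√2*√H) (g(H, h) = -2 + (((-3 + √2*√H) + h)*(-2))*h = -2 + ((-3 + h + √2*√H)*(-2))*h = -2 + (6 - 2*h - 2*√2*√H)*h = -2 + h*(6 - 2*h - 2*√2*√H))
y(0, 5) + g(-17, -1) = 115/63 + (-2 - 2*(-1)² - 2*(-1)*(-3 + √2*√(-17))) = 115/63 + (-2 - 2*1 - 2*(-1)*(-3 + √2*(I*√17))) = 115/63 + (-2 - 2 - 2*(-1)*(-3 + I*√34)) = 115/63 + (-2 - 2 + (-6 + 2*I*√34)) = 115/63 + (-10 + 2*I*√34) = -515/63 + 2*I*√34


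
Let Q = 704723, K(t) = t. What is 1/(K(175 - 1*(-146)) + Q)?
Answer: 1/705044 ≈ 1.4184e-6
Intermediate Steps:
1/(K(175 - 1*(-146)) + Q) = 1/((175 - 1*(-146)) + 704723) = 1/((175 + 146) + 704723) = 1/(321 + 704723) = 1/705044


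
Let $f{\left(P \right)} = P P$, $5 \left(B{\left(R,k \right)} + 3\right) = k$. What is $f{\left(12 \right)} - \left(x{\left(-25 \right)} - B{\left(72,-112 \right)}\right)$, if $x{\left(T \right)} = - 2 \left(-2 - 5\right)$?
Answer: $\frac{523}{5} \approx 104.6$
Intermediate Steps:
$B{\left(R,k \right)} = -3 + \frac{k}{5}$
$f{\left(P \right)} = P^{2}$
$x{\left(T \right)} = 14$ ($x{\left(T \right)} = \left(-2\right) \left(-7\right) = 14$)
$f{\left(12 \right)} - \left(x{\left(-25 \right)} - B{\left(72,-112 \right)}\right) = 12^{2} - \left(14 - \left(-3 + \frac{1}{5} \left(-112\right)\right)\right) = 144 - \left(14 - \left(-3 - \frac{112}{5}\right)\right) = 144 - \left(14 - - \frac{127}{5}\right) = 144 - \left(14 + \frac{127}{5}\right) = 144 - \frac{197}{5} = \frac{523}{5}$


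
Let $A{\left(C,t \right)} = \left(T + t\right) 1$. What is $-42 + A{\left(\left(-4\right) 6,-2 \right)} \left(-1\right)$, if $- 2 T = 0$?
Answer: $-40$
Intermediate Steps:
$T = 0$ ($T = \left(- \frac{1}{2}\right) 0 = 0$)
$A{\left(C,t \right)} = t$ ($A{\left(C,t \right)} = \left(0 + t\right) 1 = t 1 = t$)
$-42 + A{\left(\left(-4\right) 6,-2 \right)} \left(-1\right) = -42 - -2 = -42 + 2 = -40$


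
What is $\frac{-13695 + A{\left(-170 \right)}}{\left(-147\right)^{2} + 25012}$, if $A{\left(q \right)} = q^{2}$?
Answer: $\frac{15205}{46621} \approx 0.32614$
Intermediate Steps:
$\frac{-13695 + A{\left(-170 \right)}}{\left(-147\right)^{2} + 25012} = \frac{-13695 + \left(-170\right)^{2}}{\left(-147\right)^{2} + 25012} = \frac{-13695 + 28900}{21609 + 25012} = \frac{15205}{46621}$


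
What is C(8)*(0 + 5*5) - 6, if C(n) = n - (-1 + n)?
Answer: 19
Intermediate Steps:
C(n) = 1 (C(n) = n + (1 - n) = 1)
C(8)*(0 + 5*5) - 6 = 1*(0 + 5*5) - 6 = 1*(0 + 25) - 6 = 1*25 - 6 = 25 - 6 = 19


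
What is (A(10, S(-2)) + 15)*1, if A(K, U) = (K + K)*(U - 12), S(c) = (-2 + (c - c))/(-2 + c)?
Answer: -215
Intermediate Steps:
S(c) = -2/(-2 + c) (S(c) = (-2 + 0)/(-2 + c) = -2/(-2 + c))
A(K, U) = 2*K*(-12 + U) (A(K, U) = (2*K)*(-12 + U) = 2*K*(-12 + U))
(A(10, S(-2)) + 15)*1 = (2*10*(-12 - 2/(-2 - 2)) + 15)*1 = (2*10*(-12 - 2/(-4)) + 15)*1 = (2*10*(-12 - 2*(-¼)) + 15)*1 = (2*10*(-12 + ½) + 15)*1 = (2*10*(-23/2) + 15)*1 = (-230 + 15)*1 = -215*1 = -215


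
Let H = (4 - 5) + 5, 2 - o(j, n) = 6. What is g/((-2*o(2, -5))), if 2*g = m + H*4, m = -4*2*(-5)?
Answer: 7/2 ≈ 3.5000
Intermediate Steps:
m = 40 (m = -8*(-5) = 40)
o(j, n) = -4 (o(j, n) = 2 - 1*6 = 2 - 6 = -4)
H = 4 (H = -1 + 5 = 4)
g = 28 (g = (40 + 4*4)/2 = (40 + 16)/2 = (½)*56 = 28)
g/((-2*o(2, -5))) = 28/((-2*(-4))) = 28/8 = 28*(⅛) = 7/2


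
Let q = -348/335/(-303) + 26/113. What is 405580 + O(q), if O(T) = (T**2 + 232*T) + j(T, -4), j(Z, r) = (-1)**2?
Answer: 5929593426020195129/14618043456025 ≈ 4.0564e+5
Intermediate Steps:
j(Z, r) = 1
q = 892818/3823355 (q = -348*1/335*(-1/303) + 26*(1/113) = -348/335*(-1/303) + 26/113 = 116/33835 + 26/113 = 892818/3823355 ≈ 0.23352)
O(T) = 1 + T**2 + 232*T (O(T) = (T**2 + 232*T) + 1 = 1 + T**2 + 232*T)
405580 + O(q) = 405580 + (1 + (892818/3823355)**2 + 232*(892818/3823355)) = 405580 + (1 + 797123981124/14618043456025 + 207133776/3823355) = 405580 + 807361125575629/14618043456025 = 5929593426020195129/14618043456025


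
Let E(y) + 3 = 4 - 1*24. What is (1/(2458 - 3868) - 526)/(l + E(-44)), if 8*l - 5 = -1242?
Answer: 2966644/1001805 ≈ 2.9613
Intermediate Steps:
l = -1237/8 (l = 5/8 + (⅛)*(-1242) = 5/8 - 621/4 = -1237/8 ≈ -154.63)
E(y) = -23 (E(y) = -3 + (4 - 1*24) = -3 + (4 - 24) = -3 - 20 = -23)
(1/(2458 - 3868) - 526)/(l + E(-44)) = (1/(2458 - 3868) - 526)/(-1237/8 - 23) = (1/(-1410) - 526)/(-1421/8) = (-1/1410 - 526)*(-8/1421) = -741661/1410*(-8/1421) = 2966644/1001805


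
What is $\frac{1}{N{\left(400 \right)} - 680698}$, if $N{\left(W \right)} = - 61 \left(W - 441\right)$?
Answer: $- \frac{1}{678197} \approx -1.4745 \cdot 10^{-6}$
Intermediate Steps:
$N{\left(W \right)} = 26901 - 61 W$ ($N{\left(W \right)} = - 61 \left(-441 + W\right) = 26901 - 61 W$)
$\frac{1}{N{\left(400 \right)} - 680698} = \frac{1}{\left(26901 - 24400\right) - 680698} = \frac{1}{2501 - 680698} = \frac{1}{-678197} = - \frac{1}{678197}$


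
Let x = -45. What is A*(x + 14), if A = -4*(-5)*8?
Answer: -4960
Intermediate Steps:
A = 160 (A = 20*8 = 160)
A*(x + 14) = 160*(-45 + 14) = 160*(-31) = -4960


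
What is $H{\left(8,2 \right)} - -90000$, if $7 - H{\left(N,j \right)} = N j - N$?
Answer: $89999$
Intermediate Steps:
$H{\left(N,j \right)} = 7 + N - N j$ ($H{\left(N,j \right)} = 7 - \left(N j - N\right) = 7 - \left(- N + N j\right) = 7 + N - N j$)
$H{\left(8,2 \right)} - -90000 = \left(7 + 8 - 8 \cdot 2\right) - -90000 = \left(7 + 8 - 16\right) + 90000 = -1 + 90000 = 89999$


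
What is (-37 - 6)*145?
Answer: -6235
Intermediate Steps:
(-37 - 6)*145 = -43*145 = -6235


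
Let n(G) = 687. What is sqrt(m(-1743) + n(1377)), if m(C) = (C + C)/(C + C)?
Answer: 4*sqrt(43) ≈ 26.230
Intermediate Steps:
m(C) = 1 (m(C) = (2*C)/((2*C)) = (2*C)*(1/(2*C)) = 1)
sqrt(m(-1743) + n(1377)) = sqrt(1 + 687) = sqrt(688) = 4*sqrt(43)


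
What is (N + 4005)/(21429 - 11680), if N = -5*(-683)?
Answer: 7420/9749 ≈ 0.76110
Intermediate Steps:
N = 3415
(N + 4005)/(21429 - 11680) = (3415 + 4005)/(21429 - 11680) = 7420/9749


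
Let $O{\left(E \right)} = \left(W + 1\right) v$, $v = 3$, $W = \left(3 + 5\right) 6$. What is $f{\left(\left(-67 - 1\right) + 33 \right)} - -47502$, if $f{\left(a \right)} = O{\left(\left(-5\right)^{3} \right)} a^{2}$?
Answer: $227577$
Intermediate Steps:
$W = 48$ ($W = 8 \cdot 6 = 48$)
$O{\left(E \right)} = 147$ ($O{\left(E \right)} = \left(48 + 1\right) 3 = 49 \cdot 3 = 147$)
$f{\left(a \right)} = 147 a^{2}$
$f{\left(\left(-67 - 1\right) + 33 \right)} - -47502 = 147 \left(\left(-67 - 1\right) + 33\right)^{2} - -47502 = 147 \left(-68 + 33\right)^{2} + 47502 = 147 \left(-35\right)^{2} + 47502 = 147 \cdot 1225 + 47502 = 180075 + 47502 = 227577$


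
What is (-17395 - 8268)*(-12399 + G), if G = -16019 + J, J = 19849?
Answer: 219906247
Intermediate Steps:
G = 3830 (G = -16019 + 19849 = 3830)
(-17395 - 8268)*(-12399 + G) = (-17395 - 8268)*(-12399 + 3830) = -25663*(-8569) = 219906247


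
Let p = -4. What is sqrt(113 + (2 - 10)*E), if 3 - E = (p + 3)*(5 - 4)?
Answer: 9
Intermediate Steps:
E = 4 (E = 3 - (-4 + 3)*(5 - 4) = 3 - (-1) = 3 - 1*(-1) = 3 + 1 = 4)
sqrt(113 + (2 - 10)*E) = sqrt(113 + (2 - 10)*4) = sqrt(113 - 8*4) = sqrt(113 - 32) = sqrt(81) = 9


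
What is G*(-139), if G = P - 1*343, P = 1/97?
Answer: 4624530/97 ≈ 47676.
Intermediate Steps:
P = 1/97 ≈ 0.010309
G = -33270/97 (G = 1/97 - 1*343 = 1/97 - 343 = -33270/97 ≈ -342.99)
G*(-139) = -33270/97*(-139) = 4624530/97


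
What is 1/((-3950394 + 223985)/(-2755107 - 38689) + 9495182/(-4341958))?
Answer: -6065272446284/5173845061025 ≈ -1.1723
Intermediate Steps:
1/((-3950394 + 223985)/(-2755107 - 38689) + 9495182/(-4341958)) = 1/(-3726409/(-2793796) + 9495182*(-1/4341958)) = 1/(-3726409*(-1/2793796) - 4747591/2170979) = 1/(3726409/2793796 - 4747591/2170979) = 1/(-5173845061025/6065272446284) = -6065272446284/5173845061025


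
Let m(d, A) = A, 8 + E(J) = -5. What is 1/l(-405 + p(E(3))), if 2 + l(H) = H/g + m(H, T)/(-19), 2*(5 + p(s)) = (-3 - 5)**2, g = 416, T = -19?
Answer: -208/397 ≈ -0.52393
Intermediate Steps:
E(J) = -13 (E(J) = -8 - 5 = -13)
p(s) = 27 (p(s) = -5 + (-3 - 5)**2/2 = -5 + (1/2)*(-8)**2 = -5 + (1/2)*64 = -5 + 32 = 27)
l(H) = -1 + H/416 (l(H) = -2 + (H/416 - 19/(-19)) = -2 + (H*(1/416) - 19*(-1/19)) = -2 + (H/416 + 1) = -2 + (1 + H/416) = -1 + H/416)
1/l(-405 + p(E(3))) = 1/(-1 + (-405 + 27)/416) = 1/(-1 + (1/416)*(-378)) = 1/(-1 - 189/208) = 1/(-397/208) = -208/397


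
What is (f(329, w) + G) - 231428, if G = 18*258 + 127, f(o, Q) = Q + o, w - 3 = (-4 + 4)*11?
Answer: -226325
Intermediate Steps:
w = 3 (w = 3 + (-4 + 4)*11 = 3 + 0*11 = 3 + 0 = 3)
G = 4771 (G = 4644 + 127 = 4771)
(f(329, w) + G) - 231428 = ((3 + 329) + 4771) - 231428 = (332 + 4771) - 231428 = 5103 - 231428 = -226325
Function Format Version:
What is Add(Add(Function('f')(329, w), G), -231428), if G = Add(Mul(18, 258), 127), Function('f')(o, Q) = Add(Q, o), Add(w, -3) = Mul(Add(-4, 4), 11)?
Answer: -226325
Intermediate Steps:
w = 3 (w = Add(3, Mul(Add(-4, 4), 11)) = Add(3, Mul(0, 11)) = Add(3, 0) = 3)
G = 4771 (G = Add(4644, 127) = 4771)
Add(Add(Function('f')(329, w), G), -231428) = Add(Add(Add(3, 329), 4771), -231428) = Add(Add(332, 4771), -231428) = Add(5103, -231428) = -226325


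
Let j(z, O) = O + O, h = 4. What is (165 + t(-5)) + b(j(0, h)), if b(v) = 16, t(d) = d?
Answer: 176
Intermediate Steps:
j(z, O) = 2*O
(165 + t(-5)) + b(j(0, h)) = (165 - 5) + 16 = 160 + 16 = 176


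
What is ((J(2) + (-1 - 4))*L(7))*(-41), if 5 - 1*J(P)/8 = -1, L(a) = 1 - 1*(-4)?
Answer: -8815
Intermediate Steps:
L(a) = 5 (L(a) = 1 + 4 = 5)
J(P) = 48 (J(P) = 40 - 8*(-1) = 40 + 8 = 48)
((J(2) + (-1 - 4))*L(7))*(-41) = ((48 + (-1 - 4))*5)*(-41) = ((48 - 5)*5)*(-41) = (43*5)*(-41) = 215*(-41) = -8815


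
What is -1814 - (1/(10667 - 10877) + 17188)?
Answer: -3990419/210 ≈ -19002.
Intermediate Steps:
-1814 - (1/(10667 - 10877) + 17188) = -1814 - (1/(-210) + 17188) = -1814 - (-1/210 + 17188) = -1814 - 1*3609479/210 = -1814 - 3609479/210 = -3990419/210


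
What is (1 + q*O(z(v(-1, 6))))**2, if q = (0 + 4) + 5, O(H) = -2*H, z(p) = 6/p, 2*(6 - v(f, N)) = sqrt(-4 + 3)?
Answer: 5941153/21025 + 1057104*I/21025 ≈ 282.58 + 50.278*I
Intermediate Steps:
v(f, N) = 6 - I/2 (v(f, N) = 6 - sqrt(-4 + 3)/2 = 6 - I/2)
q = 9 (q = 4 + 5 = 9)
(1 + q*O(z(v(-1, 6))))**2 = (1 + 9*(-12/(6 - I/2)))**2 = (1 + 9*(-12*4*(6 + I/2)/145))**2 = (1 + 9*(-48*(6 + I/2)/145))**2 = (1 - 432*(6 + I/2)/145)**2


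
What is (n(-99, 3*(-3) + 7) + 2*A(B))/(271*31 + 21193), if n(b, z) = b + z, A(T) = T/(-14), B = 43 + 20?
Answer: -55/14797 ≈ -0.0037170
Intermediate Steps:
B = 63
A(T) = -T/14 (A(T) = T*(-1/14) = -T/14)
(n(-99, 3*(-3) + 7) + 2*A(B))/(271*31 + 21193) = ((-99 + (3*(-3) + 7)) + 2*(-1/14*63))/(271*31 + 21193) = ((-99 + (-9 + 7)) + 2*(-9/2))/(8401 + 21193) = ((-99 - 2) - 9)/29594 = (-101 - 9)*(1/29594) = -110*1/29594 = -55/14797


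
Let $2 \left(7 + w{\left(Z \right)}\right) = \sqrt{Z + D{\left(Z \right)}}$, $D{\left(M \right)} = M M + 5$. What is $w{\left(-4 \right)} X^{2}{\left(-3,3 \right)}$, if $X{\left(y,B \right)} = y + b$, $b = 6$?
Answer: $-63 + \frac{9 \sqrt{17}}{2} \approx -44.446$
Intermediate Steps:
$X{\left(y,B \right)} = 6 + y$ ($X{\left(y,B \right)} = y + 6 = 6 + y$)
$D{\left(M \right)} = 5 + M^{2}$ ($D{\left(M \right)} = M^{2} + 5 = 5 + M^{2}$)
$w{\left(Z \right)} = -7 + \frac{\sqrt{5 + Z + Z^{2}}}{2}$ ($w{\left(Z \right)} = -7 + \frac{\sqrt{Z + \left(5 + Z^{2}\right)}}{2} = -7 + \frac{\sqrt{5 + Z + Z^{2}}}{2}$)
$w{\left(-4 \right)} X^{2}{\left(-3,3 \right)} = \left(-7 + \frac{\sqrt{5 - 4 + \left(-4\right)^{2}}}{2}\right) \left(6 - 3\right)^{2} = \left(-7 + \frac{\sqrt{5 - 4 + 16}}{2}\right) 3^{2} = \left(-7 + \frac{\sqrt{17}}{2}\right) 9 = -63 + \frac{9 \sqrt{17}}{2}$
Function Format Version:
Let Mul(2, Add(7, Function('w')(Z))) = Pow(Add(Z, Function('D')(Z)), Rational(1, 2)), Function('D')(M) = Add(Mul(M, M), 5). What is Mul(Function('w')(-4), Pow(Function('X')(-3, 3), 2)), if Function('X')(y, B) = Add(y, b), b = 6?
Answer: Add(-63, Mul(Rational(9, 2), Pow(17, Rational(1, 2)))) ≈ -44.446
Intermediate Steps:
Function('X')(y, B) = Add(6, y) (Function('X')(y, B) = Add(y, 6) = Add(6, y))
Function('D')(M) = Add(5, Pow(M, 2)) (Function('D')(M) = Add(Pow(M, 2), 5) = Add(5, Pow(M, 2)))
Function('w')(Z) = Add(-7, Mul(Rational(1, 2), Pow(Add(5, Z, Pow(Z, 2)), Rational(1, 2)))) (Function('w')(Z) = Add(-7, Mul(Rational(1, 2), Pow(Add(Z, Add(5, Pow(Z, 2))), Rational(1, 2)))) = Add(-7, Mul(Rational(1, 2), Pow(Add(5, Z, Pow(Z, 2)), Rational(1, 2)))))
Mul(Function('w')(-4), Pow(Function('X')(-3, 3), 2)) = Mul(Add(-7, Mul(Rational(1, 2), Pow(Add(5, -4, Pow(-4, 2)), Rational(1, 2)))), Pow(Add(6, -3), 2)) = Mul(Add(-7, Mul(Rational(1, 2), Pow(Add(5, -4, 16), Rational(1, 2)))), Pow(3, 2)) = Mul(Add(-7, Mul(Rational(1, 2), Pow(17, Rational(1, 2)))), 9) = Add(-63, Mul(Rational(9, 2), Pow(17, Rational(1, 2))))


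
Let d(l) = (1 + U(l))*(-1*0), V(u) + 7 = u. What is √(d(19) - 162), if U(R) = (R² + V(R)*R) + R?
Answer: 9*I*√2 ≈ 12.728*I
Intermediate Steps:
V(u) = -7 + u
U(R) = R + R² + R*(-7 + R) (U(R) = (R² + (-7 + R)*R) + R = (R² + R*(-7 + R)) + R = R + R² + R*(-7 + R))
d(l) = 0 (d(l) = (1 + 2*l*(-3 + l))*(-1*0) = (1 + 2*l*(-3 + l))*0 = 0)
√(d(19) - 162) = √(0 - 162) = √(-162) = 9*I*√2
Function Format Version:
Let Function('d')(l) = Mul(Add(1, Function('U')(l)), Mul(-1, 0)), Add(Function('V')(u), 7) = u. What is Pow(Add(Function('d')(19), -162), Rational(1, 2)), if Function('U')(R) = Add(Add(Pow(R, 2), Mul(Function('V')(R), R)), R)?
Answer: Mul(9, I, Pow(2, Rational(1, 2))) ≈ Mul(12.728, I)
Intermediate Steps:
Function('V')(u) = Add(-7, u)
Function('U')(R) = Add(R, Pow(R, 2), Mul(R, Add(-7, R))) (Function('U')(R) = Add(Add(Pow(R, 2), Mul(Add(-7, R), R)), R) = Add(Add(Pow(R, 2), Mul(R, Add(-7, R))), R) = Add(R, Pow(R, 2), Mul(R, Add(-7, R))))
Function('d')(l) = 0 (Function('d')(l) = Mul(Add(1, Mul(2, l, Add(-3, l))), Mul(-1, 0)) = Mul(Add(1, Mul(2, l, Add(-3, l))), 0) = 0)
Pow(Add(Function('d')(19), -162), Rational(1, 2)) = Pow(Add(0, -162), Rational(1, 2)) = Pow(-162, Rational(1, 2)) = Mul(9, I, Pow(2, Rational(1, 2)))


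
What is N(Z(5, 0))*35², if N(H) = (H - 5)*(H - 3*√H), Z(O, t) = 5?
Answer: 0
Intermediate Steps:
N(H) = (-5 + H)*(H - 3*√H)
N(Z(5, 0))*35² = (5² - 5*5 - 15*√5 + 15*√5)*35² = (25 - 25 - 15*√5 + 15*√5)*1225 = 0*1225 = 0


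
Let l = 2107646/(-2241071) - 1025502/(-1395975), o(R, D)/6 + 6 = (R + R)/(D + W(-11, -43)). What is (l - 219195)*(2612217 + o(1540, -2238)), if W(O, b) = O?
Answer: -191838764379039735775951947/335045212936525 ≈ -5.7258e+11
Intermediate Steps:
o(R, D) = -36 + 12*R/(-11 + D) (o(R, D) = -36 + 6*((R + R)/(D - 11)) = -36 + 6*((2*R)/(-11 + D)) = -36 + 6*(2*R/(-11 + D)) = -36 + 12*R/(-11 + D))
l = -30666587248/148975194725 (l = 2107646*(-1/2241071) - 1025502*(-1/1395975) = -2107646/2241071 + 341834/465325 = -30666587248/148975194725 ≈ -0.20585)
(l - 219195)*(2612217 + o(1540, -2238)) = (-30666587248/148975194725 - 219195)*(2612217 + 12*(33 + 1540 - 3*(-2238))/(-11 - 2238)) = -32654648474333623*(2612217 + 12*(33 + 1540 + 6714)/(-2249))/148975194725 = -32654648474333623*(2612217 + 12*(-1/2249)*8287)/148975194725 = -32654648474333623*(2612217 - 99444/2249)/148975194725 = -32654648474333623/148975194725*5874776589/2249 = -191838764379039735775951947/335045212936525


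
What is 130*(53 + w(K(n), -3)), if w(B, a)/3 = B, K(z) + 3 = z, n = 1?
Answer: 6110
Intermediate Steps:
K(z) = -3 + z
w(B, a) = 3*B
130*(53 + w(K(n), -3)) = 130*(53 + 3*(-3 + 1)) = 130*(53 + 3*(-2)) = 130*(53 - 6) = 130*47 = 6110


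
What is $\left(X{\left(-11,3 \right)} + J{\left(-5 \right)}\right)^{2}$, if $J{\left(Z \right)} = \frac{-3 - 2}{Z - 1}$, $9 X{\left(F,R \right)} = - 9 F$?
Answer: $\frac{5041}{36} \approx 140.03$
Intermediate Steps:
$X{\left(F,R \right)} = - F$ ($X{\left(F,R \right)} = \frac{\left(-9\right) F}{9} = - F$)
$J{\left(Z \right)} = - \frac{5}{-1 + Z}$
$\left(X{\left(-11,3 \right)} + J{\left(-5 \right)}\right)^{2} = \left(\left(-1\right) \left(-11\right) - \frac{5}{-1 - 5}\right)^{2} = \left(11 - \frac{5}{-6}\right)^{2} = \left(11 - - \frac{5}{6}\right)^{2} = \left(11 + \frac{5}{6}\right)^{2} = \left(\frac{71}{6}\right)^{2} = \frac{5041}{36}$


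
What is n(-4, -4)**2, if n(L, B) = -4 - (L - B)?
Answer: 16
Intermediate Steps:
n(L, B) = -4 + B - L (n(L, B) = -4 + (B - L) = -4 + B - L)
n(-4, -4)**2 = (-4 - 4 - 1*(-4))**2 = (-4 - 4 + 4)**2 = (-4)**2 = 16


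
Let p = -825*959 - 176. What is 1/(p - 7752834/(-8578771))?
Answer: -8578771/6788811256787 ≈ -1.2637e-6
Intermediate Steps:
p = -791351 (p = -791175 - 176 = -791351)
1/(p - 7752834/(-8578771)) = 1/(-791351 - 7752834/(-8578771)) = 1/(-791351 - 7752834*(-1/8578771)) = 1/(-791351 + 7752834/8578771) = 1/(-6788811256787/8578771) = -8578771/6788811256787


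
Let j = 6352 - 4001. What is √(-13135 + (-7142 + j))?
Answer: I*√17926 ≈ 133.89*I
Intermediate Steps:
j = 2351
√(-13135 + (-7142 + j)) = √(-13135 + (-7142 + 2351)) = √(-13135 - 4791) = √(-17926) = I*√17926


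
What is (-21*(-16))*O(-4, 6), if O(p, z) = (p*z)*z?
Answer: -48384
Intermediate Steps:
O(p, z) = p*z²
(-21*(-16))*O(-4, 6) = (-21*(-16))*(-4*6²) = 336*(-4*36) = 336*(-144) = -48384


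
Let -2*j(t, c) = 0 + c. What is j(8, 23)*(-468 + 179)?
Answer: 6647/2 ≈ 3323.5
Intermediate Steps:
j(t, c) = -c/2 (j(t, c) = -(0 + c)/2 = -c/2)
j(8, 23)*(-468 + 179) = (-1/2*23)*(-468 + 179) = -23/2*(-289) = 6647/2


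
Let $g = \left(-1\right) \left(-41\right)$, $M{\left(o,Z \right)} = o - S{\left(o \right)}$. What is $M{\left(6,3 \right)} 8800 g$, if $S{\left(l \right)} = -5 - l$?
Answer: $6133600$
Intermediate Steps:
$M{\left(o,Z \right)} = 5 + 2 o$ ($M{\left(o,Z \right)} = o - \left(-5 - o\right) = o + \left(5 + o\right) = 5 + 2 o$)
$g = 41$
$M{\left(6,3 \right)} 8800 g = \left(5 + 2 \cdot 6\right) 8800 \cdot 41 = \left(5 + 12\right) 8800 \cdot 41 = 17 \cdot 8800 \cdot 41 = 149600 \cdot 41 = 6133600$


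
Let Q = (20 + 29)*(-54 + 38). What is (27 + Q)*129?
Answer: -97653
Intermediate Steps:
Q = -784 (Q = 49*(-16) = -784)
(27 + Q)*129 = (27 - 784)*129 = -757*129 = -97653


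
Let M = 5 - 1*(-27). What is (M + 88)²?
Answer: 14400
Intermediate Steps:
M = 32 (M = 5 + 27 = 32)
(M + 88)² = (32 + 88)² = 120² = 14400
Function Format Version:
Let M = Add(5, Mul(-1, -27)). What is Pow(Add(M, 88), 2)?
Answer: 14400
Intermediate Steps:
M = 32 (M = Add(5, 27) = 32)
Pow(Add(M, 88), 2) = Pow(Add(32, 88), 2) = Pow(120, 2) = 14400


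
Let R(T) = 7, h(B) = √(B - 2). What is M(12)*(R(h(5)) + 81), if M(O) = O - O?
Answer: 0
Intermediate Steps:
h(B) = √(-2 + B)
M(O) = 0
M(12)*(R(h(5)) + 81) = 0*(7 + 81) = 0*88 = 0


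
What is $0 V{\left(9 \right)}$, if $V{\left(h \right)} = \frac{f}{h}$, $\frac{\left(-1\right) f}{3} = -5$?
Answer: $0$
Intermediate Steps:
$f = 15$ ($f = \left(-3\right) \left(-5\right) = 15$)
$V{\left(h \right)} = \frac{15}{h}$
$0 V{\left(9 \right)} = 0 \cdot \frac{15}{9} = 0 \cdot 15 \cdot \frac{1}{9} = 0 \cdot \frac{5}{3} = 0$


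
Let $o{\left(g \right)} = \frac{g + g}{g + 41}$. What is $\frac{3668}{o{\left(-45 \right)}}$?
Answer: $\frac{7336}{45} \approx 163.02$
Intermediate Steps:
$o{\left(g \right)} = \frac{2 g}{41 + g}$
$\frac{3668}{o{\left(-45 \right)}} = \frac{3668}{2 \left(-45\right) \frac{1}{41 - 45}} = \frac{3668}{2 \left(-45\right) \frac{1}{-4}} = \frac{3668}{2 \left(-45\right) \left(- \frac{1}{4}\right)} = \frac{3668}{\frac{45}{2}} = 3668 \cdot \frac{2}{45} = \frac{7336}{45}$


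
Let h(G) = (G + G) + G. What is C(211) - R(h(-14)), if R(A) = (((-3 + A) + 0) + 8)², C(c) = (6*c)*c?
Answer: 265757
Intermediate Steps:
C(c) = 6*c²
h(G) = 3*G (h(G) = 2*G + G = 3*G)
R(A) = (5 + A)² (R(A) = ((-3 + A) + 8)² = (5 + A)²)
C(211) - R(h(-14)) = 6*211² - (5 + 3*(-14))² = 6*44521 - (5 - 42)² = 267126 - 1*(-37)² = 267126 - 1*1369 = 267126 - 1369 = 265757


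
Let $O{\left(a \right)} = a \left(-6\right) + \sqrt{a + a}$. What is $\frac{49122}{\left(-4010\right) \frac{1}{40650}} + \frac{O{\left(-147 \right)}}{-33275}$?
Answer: $- \frac{6644383299432}{13343275} - \frac{7 i \sqrt{6}}{33275} \approx -4.9796 \cdot 10^{5} - 0.00051529 i$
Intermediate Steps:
$O{\left(a \right)} = - 6 a + \sqrt{2} \sqrt{a}$ ($O{\left(a \right)} = - 6 a + \sqrt{2 a} = - 6 a + \sqrt{2} \sqrt{a}$)
$\frac{49122}{\left(-4010\right) \frac{1}{40650}} + \frac{O{\left(-147 \right)}}{-33275} = \frac{49122}{\left(-4010\right) \frac{1}{40650}} + \frac{\left(-6\right) \left(-147\right) + \sqrt{2} \sqrt{-147}}{-33275} = \frac{49122}{\left(-4010\right) \frac{1}{40650}} + \left(882 + \sqrt{2} \cdot 7 i \sqrt{3}\right) \left(- \frac{1}{33275}\right) = \frac{49122}{- \frac{401}{4065}} + \left(882 + 7 i \sqrt{6}\right) \left(- \frac{1}{33275}\right) = 49122 \left(- \frac{4065}{401}\right) - \left(\frac{882}{33275} + \frac{7 i \sqrt{6}}{33275}\right) = - \frac{199680930}{401} - \left(\frac{882}{33275} + \frac{7 i \sqrt{6}}{33275}\right) = - \frac{6644383299432}{13343275} - \frac{7 i \sqrt{6}}{33275}$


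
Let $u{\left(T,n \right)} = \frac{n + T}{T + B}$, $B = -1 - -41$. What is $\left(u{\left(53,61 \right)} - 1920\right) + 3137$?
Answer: $\frac{37765}{31} \approx 1218.2$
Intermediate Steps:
$B = 40$ ($B = -1 + 41 = 40$)
$u{\left(T,n \right)} = \frac{T + n}{40 + T}$ ($u{\left(T,n \right)} = \frac{n + T}{T + 40} = \frac{T + n}{40 + T}$)
$\left(u{\left(53,61 \right)} - 1920\right) + 3137 = \left(\frac{53 + 61}{40 + 53} - 1920\right) + 3137 = \left(\frac{1}{93} \cdot 114 - 1920\right) + 3137 = \left(\frac{38}{31} - 1920\right) + 3137 = - \frac{59482}{31} + 3137 = \frac{37765}{31}$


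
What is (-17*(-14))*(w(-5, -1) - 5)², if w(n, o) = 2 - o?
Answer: 952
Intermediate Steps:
(-17*(-14))*(w(-5, -1) - 5)² = (-17*(-14))*((2 - 1*(-1)) - 5)² = 238*((2 + 1) - 5)² = 238*(3 - 5)² = 238*(-2)² = 238*4 = 952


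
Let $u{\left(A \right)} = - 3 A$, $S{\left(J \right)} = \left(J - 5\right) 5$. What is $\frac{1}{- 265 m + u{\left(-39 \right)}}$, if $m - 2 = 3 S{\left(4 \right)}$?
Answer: $\frac{1}{3562} \approx 0.00028074$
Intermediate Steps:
$S{\left(J \right)} = -25 + 5 J$ ($S{\left(J \right)} = \left(-5 + J\right) 5 = -25 + 5 J$)
$m = -13$ ($m = 2 + 3 \left(-25 + 5 \cdot 4\right) = 2 + 3 \left(-25 + 20\right) = 2 + 3 \left(-5\right) = 2 - 15 = -13$)
$\frac{1}{- 265 m + u{\left(-39 \right)}} = \frac{1}{\left(-265\right) \left(-13\right) - -117} = \frac{1}{3445 + 117} = \frac{1}{3562}$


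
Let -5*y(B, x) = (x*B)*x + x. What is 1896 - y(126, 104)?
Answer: 274480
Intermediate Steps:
y(B, x) = -x/5 - B*x²/5 (y(B, x) = -((x*B)*x + x)/5 = -((B*x)*x + x)/5 = -(B*x² + x)/5 = -(x + B*x²)/5 = -x/5 - B*x²/5)
1896 - y(126, 104) = 1896 - (-1)*104*(1 + 126*104)/5 = 1896 - (-1)*104*(1 + 13104)/5 = 1896 - (-1)*104*13105/5 = 1896 - 1*(-272584) = 1896 + 272584 = 274480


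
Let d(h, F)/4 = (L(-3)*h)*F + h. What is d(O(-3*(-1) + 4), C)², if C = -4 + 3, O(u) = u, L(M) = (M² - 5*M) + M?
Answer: 313600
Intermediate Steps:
L(M) = M² - 4*M
C = -1
d(h, F) = 4*h + 84*F*h (d(h, F) = 4*(((-3*(-4 - 3))*h)*F + h) = 4*(((-3*(-7))*h)*F + h) = 4*((21*h)*F + h) = 4*(21*F*h + h) = 4*(h + 21*F*h) = 4*h + 84*F*h)
d(O(-3*(-1) + 4), C)² = (4*(-3*(-1) + 4)*(1 + 21*(-1)))² = (4*(3 + 4)*(1 - 21))² = (4*7*(-20))² = (-560)² = 313600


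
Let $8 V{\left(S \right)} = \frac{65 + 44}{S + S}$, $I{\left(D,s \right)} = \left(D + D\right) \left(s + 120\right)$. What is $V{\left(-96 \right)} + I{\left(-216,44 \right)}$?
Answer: $- \frac{108822637}{1536} \approx -70848.0$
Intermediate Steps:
$I{\left(D,s \right)} = 2 D \left(120 + s\right)$
$V{\left(S \right)} = \frac{109}{16 S}$ ($V{\left(S \right)} = \frac{\left(65 + 44\right) \frac{1}{S + S}}{8} = \frac{109 \frac{1}{2 S}}{8} = \frac{\frac{109}{2} \frac{1}{S}}{8} = \frac{109}{16 S}$)
$V{\left(-96 \right)} + I{\left(-216,44 \right)} = \frac{109}{16 \left(-96\right)} + 2 \left(-216\right) \left(120 + 44\right) = \frac{109}{16} \left(- \frac{1}{96}\right) + 2 \left(-216\right) 164 = - \frac{109}{1536} - 70848 = - \frac{108822637}{1536}$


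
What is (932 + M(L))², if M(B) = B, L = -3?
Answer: 863041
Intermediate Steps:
(932 + M(L))² = (932 - 3)² = 929² = 863041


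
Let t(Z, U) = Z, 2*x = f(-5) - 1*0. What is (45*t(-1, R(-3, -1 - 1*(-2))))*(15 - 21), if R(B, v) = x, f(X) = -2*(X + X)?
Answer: 270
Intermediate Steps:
f(X) = -4*X
x = 10 (x = (-4*(-5) - 1*0)/2 = (20 + 0)/2 = (½)*20 = 10)
R(B, v) = 10
(45*t(-1, R(-3, -1 - 1*(-2))))*(15 - 21) = (45*(-1))*(15 - 21) = -45*(-6) = 270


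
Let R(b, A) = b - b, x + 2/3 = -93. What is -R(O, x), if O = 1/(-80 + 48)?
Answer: 0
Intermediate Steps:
x = -281/3 (x = -⅔ - 93 = -281/3 ≈ -93.667)
O = -1/32 (O = 1/(-32) = -1/32 ≈ -0.031250)
R(b, A) = 0
-R(O, x) = -1*0 = 0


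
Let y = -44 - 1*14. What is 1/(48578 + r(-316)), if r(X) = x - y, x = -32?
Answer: 1/48604 ≈ 2.0574e-5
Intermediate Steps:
y = -58 (y = -44 - 14 = -58)
r(X) = 26 (r(X) = -32 - 1*(-58) = -32 + 58 = 26)
1/(48578 + r(-316)) = 1/(48578 + 26) = 1/48604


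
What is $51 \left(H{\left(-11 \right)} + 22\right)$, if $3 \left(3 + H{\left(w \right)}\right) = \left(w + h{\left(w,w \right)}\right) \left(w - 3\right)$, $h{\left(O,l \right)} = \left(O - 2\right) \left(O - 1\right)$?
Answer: $-33541$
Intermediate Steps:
$h{\left(O,l \right)} = \left(-1 + O\right) \left(-2 + O\right)$ ($h{\left(O,l \right)} = \left(-2 + O\right) \left(-1 + O\right) = \left(-1 + O\right) \left(-2 + O\right)$)
$H{\left(w \right)} = -3 + \frac{\left(-3 + w\right) \left(2 + w^{2} - 2 w\right)}{3}$ ($H{\left(w \right)} = -3 + \frac{\left(w + \left(2 + w^{2} - 3 w\right)\right) \left(w - 3\right)}{3} = -3 + \frac{\left(2 + w^{2} - 2 w\right) \left(-3 + w\right)}{3} = -3 + \frac{\left(-3 + w\right) \left(2 + w^{2} - 2 w\right)}{3}$)
$51 \left(H{\left(-11 \right)} + 22\right) = 51 \left(\left(-5 - \frac{5 \left(-11\right)^{2}}{3} + \frac{\left(-11\right)^{3}}{3} + \frac{8}{3} \left(-11\right)\right) + 22\right) = 51 \left(\left(-5 - \frac{605}{3} + \frac{1}{3} \left(-1331\right) - \frac{88}{3}\right) + 22\right) = 51 \left(\left(-5 - \frac{605}{3} - \frac{1331}{3} - \frac{88}{3}\right) + 22\right) = 51 \left(- \frac{2039}{3} + 22\right) = 51 \left(- \frac{1973}{3}\right) = -33541$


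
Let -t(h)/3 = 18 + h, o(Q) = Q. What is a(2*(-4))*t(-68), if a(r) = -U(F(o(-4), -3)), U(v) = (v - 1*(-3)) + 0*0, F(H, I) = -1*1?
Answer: -300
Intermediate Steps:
F(H, I) = -1
t(h) = -54 - 3*h (t(h) = -3*(18 + h) = -54 - 3*h)
U(v) = 3 + v (U(v) = (v + 3) + 0 = (3 + v) + 0 = 3 + v)
a(r) = -2 (a(r) = -(3 - 1) = -1*2 = -2)
a(2*(-4))*t(-68) = -2*(-54 - 3*(-68)) = -2*(-54 + 204) = -2*150 = -300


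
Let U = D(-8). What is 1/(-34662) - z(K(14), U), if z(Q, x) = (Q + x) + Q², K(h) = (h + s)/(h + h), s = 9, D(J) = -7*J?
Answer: -781229879/13587504 ≈ -57.496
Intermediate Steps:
K(h) = (9 + h)/(2*h) (K(h) = (h + 9)/(h + h) = (9 + h)/((2*h)) = (9 + h)*(1/(2*h)) = (9 + h)/(2*h))
U = 56 (U = -7*(-8) = 56)
z(Q, x) = Q + x + Q²
1/(-34662) - z(K(14), U) = 1/(-34662) - ((½)*(9 + 14)/14 + 56 + ((½)*(9 + 14)/14)²) = -1/34662 - ((½)*(1/14)*23 + 56 + ((½)*(1/14)*23)²) = -1/34662 - (23/28 + 56 + (23/28)²) = -1/34662 - (23/28 + 56 + 529/784) = -1/34662 - 1*45077/784 = -1/34662 - 45077/784 = -781229879/13587504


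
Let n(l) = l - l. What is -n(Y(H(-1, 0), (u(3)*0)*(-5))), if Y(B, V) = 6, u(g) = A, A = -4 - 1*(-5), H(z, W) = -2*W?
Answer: 0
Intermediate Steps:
A = 1 (A = -4 + 5 = 1)
u(g) = 1
n(l) = 0
-n(Y(H(-1, 0), (u(3)*0)*(-5))) = -1*0 = 0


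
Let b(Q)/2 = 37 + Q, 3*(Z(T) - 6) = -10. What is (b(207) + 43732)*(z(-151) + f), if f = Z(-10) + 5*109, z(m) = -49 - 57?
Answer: 19530500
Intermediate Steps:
Z(T) = 8/3 (Z(T) = 6 + (⅓)*(-10) = 6 - 10/3 = 8/3)
z(m) = -106
b(Q) = 74 + 2*Q (b(Q) = 2*(37 + Q) = 74 + 2*Q)
f = 1643/3 (f = 8/3 + 5*109 = 8/3 + 545 = 1643/3 ≈ 547.67)
(b(207) + 43732)*(z(-151) + f) = ((74 + 2*207) + 43732)*(-106 + 1643/3) = ((74 + 414) + 43732)*(1325/3) = (488 + 43732)*(1325/3) = 44220*(1325/3) = 19530500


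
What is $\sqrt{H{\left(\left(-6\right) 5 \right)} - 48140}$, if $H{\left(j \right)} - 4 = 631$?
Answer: $i \sqrt{47505} \approx 217.96 i$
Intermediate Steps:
$H{\left(j \right)} = 635$ ($H{\left(j \right)} = 4 + 631 = 635$)
$\sqrt{H{\left(\left(-6\right) 5 \right)} - 48140} = \sqrt{635 - 48140} = \sqrt{-47505} = i \sqrt{47505}$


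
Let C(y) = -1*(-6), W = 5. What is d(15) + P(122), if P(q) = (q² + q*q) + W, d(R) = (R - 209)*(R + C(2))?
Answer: 25699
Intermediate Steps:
C(y) = 6
d(R) = (-209 + R)*(6 + R) (d(R) = (R - 209)*(R + 6) = (-209 + R)*(6 + R))
P(q) = 5 + 2*q² (P(q) = (q² + q*q) + 5 = (q² + q²) + 5 = 2*q² + 5 = 5 + 2*q²)
d(15) + P(122) = (-1254 + 15² - 203*15) + (5 + 2*122²) = (-1254 + 225 - 3045) + (5 + 2*14884) = -4074 + (5 + 29768) = -4074 + 29773 = 25699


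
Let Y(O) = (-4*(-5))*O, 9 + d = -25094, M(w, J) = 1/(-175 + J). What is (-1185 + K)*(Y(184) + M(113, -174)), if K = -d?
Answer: 30718341842/349 ≈ 8.8018e+7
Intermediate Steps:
d = -25103 (d = -9 - 25094 = -25103)
K = 25103 (K = -1*(-25103) = 25103)
Y(O) = 20*O
(-1185 + K)*(Y(184) + M(113, -174)) = (-1185 + 25103)*(20*184 + 1/(-175 - 174)) = 23918*(3680 + 1/(-349)) = 23918*(3680 - 1/349) = 23918*(1284319/349) = 30718341842/349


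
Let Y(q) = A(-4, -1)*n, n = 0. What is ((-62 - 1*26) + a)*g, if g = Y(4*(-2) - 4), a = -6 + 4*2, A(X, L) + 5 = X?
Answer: 0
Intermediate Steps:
A(X, L) = -5 + X
Y(q) = 0 (Y(q) = (-5 - 4)*0 = -9*0 = 0)
a = 2 (a = -6 + 8 = 2)
g = 0
((-62 - 1*26) + a)*g = ((-62 - 1*26) + 2)*0 = ((-62 - 26) + 2)*0 = (-88 + 2)*0 = -86*0 = 0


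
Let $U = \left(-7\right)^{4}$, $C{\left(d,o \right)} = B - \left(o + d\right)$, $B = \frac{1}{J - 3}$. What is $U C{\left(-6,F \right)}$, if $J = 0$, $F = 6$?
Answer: $- \frac{2401}{3} \approx -800.33$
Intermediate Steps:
$B = - \frac{1}{3}$ ($B = \frac{1}{0 - 3} = \frac{1}{-3} = - \frac{1}{3} \approx -0.33333$)
$C{\left(d,o \right)} = - \frac{1}{3} - d - o$ ($C{\left(d,o \right)} = - \frac{1}{3} - \left(o + d\right) = - \frac{1}{3} - \left(d + o\right) = - \frac{1}{3} - d - o$)
$U = 2401$
$U C{\left(-6,F \right)} = 2401 \left(- \frac{1}{3} - -6 - 6\right) = 2401 \left(- \frac{1}{3} + 6 - 6\right) = 2401 \left(- \frac{1}{3}\right) = - \frac{2401}{3}$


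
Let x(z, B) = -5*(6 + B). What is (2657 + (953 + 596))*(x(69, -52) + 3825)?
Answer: 17055330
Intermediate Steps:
x(z, B) = -30 - 5*B
(2657 + (953 + 596))*(x(69, -52) + 3825) = (2657 + (953 + 596))*((-30 - 5*(-52)) + 3825) = (2657 + 1549)*((-30 + 260) + 3825) = 4206*(230 + 3825) = 4206*4055 = 17055330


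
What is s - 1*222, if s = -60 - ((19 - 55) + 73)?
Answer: -319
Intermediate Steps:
s = -97 (s = -60 - (-36 + 73) = -60 - 1*37 = -60 - 37 = -97)
s - 1*222 = -97 - 1*222 = -97 - 222 = -319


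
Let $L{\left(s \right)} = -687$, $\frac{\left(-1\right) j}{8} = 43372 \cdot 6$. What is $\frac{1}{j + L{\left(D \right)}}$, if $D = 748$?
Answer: $- \frac{1}{2082543} \approx -4.8018 \cdot 10^{-7}$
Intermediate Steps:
$j = -2081856$ ($j = - 8 \cdot 43372 \cdot 6 = \left(-8\right) 260232 = -2081856$)
$\frac{1}{j + L{\left(D \right)}} = \frac{1}{-2081856 - 687} = \frac{1}{-2082543} = - \frac{1}{2082543}$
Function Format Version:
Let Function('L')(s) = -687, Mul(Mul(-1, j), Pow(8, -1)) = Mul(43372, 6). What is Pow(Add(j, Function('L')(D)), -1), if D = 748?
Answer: Rational(-1, 2082543) ≈ -4.8018e-7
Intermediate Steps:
j = -2081856 (j = Mul(-8, Mul(43372, 6)) = Mul(-8, 260232) = -2081856)
Pow(Add(j, Function('L')(D)), -1) = Pow(Add(-2081856, -687), -1) = Pow(-2082543, -1) = Rational(-1, 2082543)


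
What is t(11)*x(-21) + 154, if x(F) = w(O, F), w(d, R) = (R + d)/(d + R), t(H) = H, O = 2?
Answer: 165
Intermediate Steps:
w(d, R) = 1 (w(d, R) = (R + d)/(R + d) = 1)
x(F) = 1
t(11)*x(-21) + 154 = 11*1 + 154 = 11 + 154 = 165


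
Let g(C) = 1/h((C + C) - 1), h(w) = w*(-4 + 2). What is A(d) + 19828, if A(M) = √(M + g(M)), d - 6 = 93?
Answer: 19828 + √15367970/394 ≈ 19838.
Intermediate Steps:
d = 99 (d = 6 + 93 = 99)
h(w) = -2*w (h(w) = w*(-2) = -2*w)
g(C) = 1/(2 - 4*C) (g(C) = 1/(-2*((C + C) - 1)) = 1/(-2*(2*C - 1)) = 1/(-2*(-1 + 2*C)) = 1/(2 - 4*C))
A(M) = √(M + 1/(2*(1 - 2*M)))
A(d) + 19828 = √2*√(1/(1 - 2*99) + 2*99)/2 + 19828 = √2*√(1/(1 - 198) + 198)/2 + 19828 = √2*√(1/(-197) + 198)/2 + 19828 = √2*√(-1/197 + 198)/2 + 19828 = √2*√(39005/197)/2 + 19828 = √2*(√7683985/197)/2 + 19828 = √15367970/394 + 19828 = 19828 + √15367970/394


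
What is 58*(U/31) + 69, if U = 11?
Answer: 2777/31 ≈ 89.581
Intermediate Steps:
58*(U/31) + 69 = 58*(11/31) + 69 = 638/31 + 69 = 2777/31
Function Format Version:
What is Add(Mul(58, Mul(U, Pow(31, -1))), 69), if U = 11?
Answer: Rational(2777, 31) ≈ 89.581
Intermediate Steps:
Add(Mul(58, Mul(U, Pow(31, -1))), 69) = Add(Mul(58, Mul(11, Pow(31, -1))), 69) = Add(Mul(58, Mul(11, Rational(1, 31))), 69) = Add(Mul(58, Rational(11, 31)), 69) = Add(Rational(638, 31), 69) = Rational(2777, 31)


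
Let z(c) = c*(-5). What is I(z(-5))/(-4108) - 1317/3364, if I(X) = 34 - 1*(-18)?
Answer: -107407/265756 ≈ -0.40416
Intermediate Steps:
z(c) = -5*c
I(X) = 52 (I(X) = 34 + 18 = 52)
I(z(-5))/(-4108) - 1317/3364 = 52/(-4108) - 1317/3364 = 52*(-1/4108) - 1317*1/3364 = -1/79 - 1317/3364 = -107407/265756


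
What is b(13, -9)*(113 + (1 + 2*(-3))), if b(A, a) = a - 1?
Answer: -1080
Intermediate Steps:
b(A, a) = -1 + a
b(13, -9)*(113 + (1 + 2*(-3))) = (-1 - 9)*(113 + (1 + 2*(-3))) = -10*(113 + (1 - 6)) = -10*(113 - 5) = -10*108 = -1080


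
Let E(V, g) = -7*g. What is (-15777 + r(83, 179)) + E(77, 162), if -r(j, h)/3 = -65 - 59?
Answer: -16539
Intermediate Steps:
r(j, h) = 372 (r(j, h) = -3*(-65 - 59) = -3*(-124) = 372)
(-15777 + r(83, 179)) + E(77, 162) = (-15777 + 372) - 7*162 = -15405 - 1134 = -16539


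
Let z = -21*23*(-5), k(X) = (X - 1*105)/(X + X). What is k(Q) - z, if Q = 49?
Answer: -16909/7 ≈ -2415.6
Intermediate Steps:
k(X) = (-105 + X)/(2*X) (k(X) = (X - 105)/((2*X)) = (-105 + X)*(1/(2*X)) = (-105 + X)/(2*X))
z = 2415 (z = -483*(-5) = 2415)
k(Q) - z = (½)*(-105 + 49)/49 - 1*2415 = (½)*(1/49)*(-56) - 2415 = -4/7 - 2415 = -16909/7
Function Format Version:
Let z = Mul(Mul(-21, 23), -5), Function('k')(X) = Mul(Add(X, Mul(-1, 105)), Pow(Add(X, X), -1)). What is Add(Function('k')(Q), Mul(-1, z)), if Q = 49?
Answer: Rational(-16909, 7) ≈ -2415.6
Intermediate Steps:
Function('k')(X) = Mul(Rational(1, 2), Pow(X, -1), Add(-105, X)) (Function('k')(X) = Mul(Add(X, -105), Pow(Mul(2, X), -1)) = Mul(Add(-105, X), Mul(Rational(1, 2), Pow(X, -1))) = Mul(Rational(1, 2), Pow(X, -1), Add(-105, X)))
z = 2415 (z = Mul(-483, -5) = 2415)
Add(Function('k')(Q), Mul(-1, z)) = Add(Mul(Rational(1, 2), Pow(49, -1), Add(-105, 49)), Mul(-1, 2415)) = Add(Mul(Rational(1, 2), Rational(1, 49), -56), -2415) = Add(Rational(-4, 7), -2415) = Rational(-16909, 7)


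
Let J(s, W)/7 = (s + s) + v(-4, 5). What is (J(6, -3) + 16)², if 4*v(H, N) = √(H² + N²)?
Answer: 162009/16 + 350*√41 ≈ 12367.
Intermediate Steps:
v(H, N) = √(H² + N²)/4
J(s, W) = 14*s + 7*√41/4 (J(s, W) = 7*((s + s) + √((-4)² + 5²)/4) = 7*(2*s + √(16 + 25)/4) = 7*(2*s + √41/4) = 14*s + 7*√41/4)
(J(6, -3) + 16)² = ((14*6 + 7*√41/4) + 16)² = ((84 + 7*√41/4) + 16)² = (100 + 7*√41/4)²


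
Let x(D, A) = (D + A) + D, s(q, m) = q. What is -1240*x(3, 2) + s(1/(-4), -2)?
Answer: -39681/4 ≈ -9920.3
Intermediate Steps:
x(D, A) = A + 2*D (x(D, A) = (A + D) + D = A + 2*D)
-1240*x(3, 2) + s(1/(-4), -2) = -1240*(2 + 2*3) + 1/(-4) = -1240*(2 + 6) - 1/4 = -1240*8 - 1/4 = -155*64 - 1/4 = -9920 - 1/4 = -39681/4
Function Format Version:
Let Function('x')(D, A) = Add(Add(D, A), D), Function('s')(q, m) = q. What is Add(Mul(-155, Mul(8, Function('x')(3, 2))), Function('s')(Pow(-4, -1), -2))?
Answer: Rational(-39681, 4) ≈ -9920.3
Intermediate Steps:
Function('x')(D, A) = Add(A, Mul(2, D)) (Function('x')(D, A) = Add(Add(A, D), D) = Add(A, Mul(2, D)))
Add(Mul(-155, Mul(8, Function('x')(3, 2))), Function('s')(Pow(-4, -1), -2)) = Add(Mul(-155, Mul(8, Add(2, Mul(2, 3)))), Pow(-4, -1)) = Add(Mul(-155, Mul(8, Add(2, 6))), Rational(-1, 4)) = Add(Mul(-155, Mul(8, 8)), Rational(-1, 4)) = Add(Mul(-155, 64), Rational(-1, 4)) = Add(-9920, Rational(-1, 4)) = Rational(-39681, 4)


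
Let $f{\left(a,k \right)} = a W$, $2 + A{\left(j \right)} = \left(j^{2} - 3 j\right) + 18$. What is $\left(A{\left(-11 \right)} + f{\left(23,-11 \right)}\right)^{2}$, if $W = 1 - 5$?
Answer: $6084$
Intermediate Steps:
$W = -4$
$A{\left(j \right)} = 16 + j^{2} - 3 j$ ($A{\left(j \right)} = -2 + \left(\left(j^{2} - 3 j\right) + 18\right) = -2 + \left(18 + j^{2} - 3 j\right) = 16 + j^{2} - 3 j$)
$f{\left(a,k \right)} = - 4 a$ ($f{\left(a,k \right)} = a \left(-4\right) = - 4 a$)
$\left(A{\left(-11 \right)} + f{\left(23,-11 \right)}\right)^{2} = \left(\left(16 + \left(-11\right)^{2} - -33\right) - 92\right)^{2} = \left(\left(16 + 121 + 33\right) - 92\right)^{2} = \left(170 - 92\right)^{2} = 78^{2} = 6084$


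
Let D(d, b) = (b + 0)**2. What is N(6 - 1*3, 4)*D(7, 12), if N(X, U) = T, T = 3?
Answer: 432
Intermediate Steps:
N(X, U) = 3
D(d, b) = b**2
N(6 - 1*3, 4)*D(7, 12) = 3*12**2 = 3*144 = 432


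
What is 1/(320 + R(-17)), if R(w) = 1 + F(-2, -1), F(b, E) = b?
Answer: 1/319 ≈ 0.0031348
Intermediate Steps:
R(w) = -1 (R(w) = 1 - 2 = -1)
1/(320 + R(-17)) = 1/(320 - 1) = 1/319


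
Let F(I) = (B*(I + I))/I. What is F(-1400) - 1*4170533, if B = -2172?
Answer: -4174877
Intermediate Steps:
F(I) = -4344 (F(I) = (-2172*(I + I))/I = (-4344*I)/I = -4344)
F(-1400) - 1*4170533 = -4344 - 1*4170533 = -4344 - 4170533 = -4174877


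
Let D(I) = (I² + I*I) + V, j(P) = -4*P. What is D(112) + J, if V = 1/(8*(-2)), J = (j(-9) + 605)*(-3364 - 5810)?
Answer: -93687137/16 ≈ -5.8554e+6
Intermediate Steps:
J = -5880534 (J = (-4*(-9) + 605)*(-3364 - 5810) = (36 + 605)*(-9174) = 641*(-9174) = -5880534)
V = -1/16 (V = 1/(-16) = -1/16 ≈ -0.062500)
D(I) = -1/16 + 2*I² (D(I) = (I² + I*I) - 1/16 = (I² + I²) - 1/16 = 2*I² - 1/16 = -1/16 + 2*I²)
D(112) + J = (-1/16 + 2*112²) - 5880534 = (-1/16 + 2*12544) - 5880534 = (-1/16 + 25088) - 5880534 = 401407/16 - 5880534 = -93687137/16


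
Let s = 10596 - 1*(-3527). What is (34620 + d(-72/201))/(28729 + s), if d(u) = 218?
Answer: 17419/21426 ≈ 0.81298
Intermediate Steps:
s = 14123 (s = 10596 + 3527 = 14123)
(34620 + d(-72/201))/(28729 + s) = (34620 + 218)/(28729 + 14123) = 34838/42852 = 34838*(1/42852) = 17419/21426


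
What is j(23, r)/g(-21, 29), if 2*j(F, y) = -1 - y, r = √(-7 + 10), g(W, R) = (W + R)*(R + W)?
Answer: -1/128 - √3/128 ≈ -0.021344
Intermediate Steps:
g(W, R) = (R + W)² (g(W, R) = (R + W)*(R + W) = (R + W)²)
r = √3 ≈ 1.7320
j(F, y) = -½ - y/2 (j(F, y) = (-1 - y)/2 = -½ - y/2)
j(23, r)/g(-21, 29) = (-½ - √3/2)/((29 - 21)²) = (-½ - √3/2)/(8²) = (-½ - √3/2)/64 = (-½ - √3/2)*(1/64) = -1/128 - √3/128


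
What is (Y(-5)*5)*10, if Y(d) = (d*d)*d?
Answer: -6250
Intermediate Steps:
Y(d) = d³ (Y(d) = d²*d = d³)
(Y(-5)*5)*10 = ((-5)³*5)*10 = -125*5*10 = -625*10 = -6250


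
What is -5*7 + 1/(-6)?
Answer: -211/6 ≈ -35.167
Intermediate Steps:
-5*7 + 1/(-6) = -35 - ⅙ = -211/6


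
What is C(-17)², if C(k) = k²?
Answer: 83521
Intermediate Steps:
C(-17)² = ((-17)²)² = 289² = 83521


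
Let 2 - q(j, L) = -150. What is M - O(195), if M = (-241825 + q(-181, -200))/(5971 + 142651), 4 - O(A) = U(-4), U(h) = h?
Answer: -1430649/148622 ≈ -9.6261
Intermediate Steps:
O(A) = 8 (O(A) = 4 - 1*(-4) = 4 + 4 = 8)
q(j, L) = 152 (q(j, L) = 2 - 1*(-150) = 2 + 150 = 152)
M = -241673/148622 (M = (-241825 + 152)/(5971 + 142651) = -241673/148622 ≈ -1.6261)
M - O(195) = -241673/148622 - 1*8 = -241673/148622 - 8 = -1430649/148622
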